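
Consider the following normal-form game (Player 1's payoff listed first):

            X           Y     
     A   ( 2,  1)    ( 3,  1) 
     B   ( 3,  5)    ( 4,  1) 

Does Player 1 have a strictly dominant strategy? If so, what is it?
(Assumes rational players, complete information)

Yes, Player 1's strictly dominant strategy is B

Work:
A strategy strictly dominates another if it gives a strictly higher payoff against every opponent action. Compare each pair of P1's strategies column-by-column:
  A vs B: [2 vs 3, 3 vs 4] → A does not strictly dominate B (column X: 2 ≤ 3)
  B vs A: [3 vs 2, 4 vs 3] → B strictly dominates A
B strictly dominates every other strategy → strictly dominant.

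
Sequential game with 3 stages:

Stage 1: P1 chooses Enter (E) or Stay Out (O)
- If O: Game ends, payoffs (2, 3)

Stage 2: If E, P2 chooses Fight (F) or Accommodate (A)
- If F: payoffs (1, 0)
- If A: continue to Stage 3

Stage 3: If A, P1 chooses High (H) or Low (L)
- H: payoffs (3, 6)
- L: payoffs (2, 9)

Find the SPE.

SPE: (E, A, H); Outcome (3, 6)

Work:
Stage 3: P1 chooses H (3 vs 2)
Stage 2: P2: F->0, A->6 (anticipating H). Choose A
Stage 1: P1: O->2, E->3 (anticipating A, H). Choose E
SPE path: E -> A -> H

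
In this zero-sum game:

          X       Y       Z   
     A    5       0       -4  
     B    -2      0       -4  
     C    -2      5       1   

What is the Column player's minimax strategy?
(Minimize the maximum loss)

Column should play Z, value = 1

Work:
Column player minimizes Row's maximum payoff:
Column X: max payoff to Row = 5
Column Y: max payoff to Row = 5
Column Z: max payoff to Row = 1
Minimum is 1, achieved by column Z.
Minimax strategy: Z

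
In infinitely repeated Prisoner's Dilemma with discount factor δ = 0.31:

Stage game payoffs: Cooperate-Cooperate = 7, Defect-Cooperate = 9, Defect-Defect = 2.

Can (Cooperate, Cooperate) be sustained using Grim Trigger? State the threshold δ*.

δ* = 0.2857; since δ = 0.31 ≥ 0.2857, cooperation can be sustained

Work:
For Grim Trigger:
Cooperate forever: 7/(1-δ)
Defect then punished: 9 + 2·δ/(1-δ)
Need: 7/(1-δ) ≥ 9 + 2·δ/(1-δ)
Solving: δ ≥ (T-R)/(T-P) = (9-7)/(9-2) = 0.2857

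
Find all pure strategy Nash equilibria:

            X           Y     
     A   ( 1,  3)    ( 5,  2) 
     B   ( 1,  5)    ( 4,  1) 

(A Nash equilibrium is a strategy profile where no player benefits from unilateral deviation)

Nash equilibrium: (A, X), (B, X)

Work:
Best responses:
  P1 vs X: payoffs [1, 1] → best response A/B (payoff 1)
  P1 vs Y: payoffs [5, 4] → best response A (payoff 5)
  P2 vs A: payoffs [3, 2] → best response X (payoff 3)
  P2 vs B: payoffs [5, 1] → best response X (payoff 5)
Mutual best responses: (A,X), (B,X) → Nash equilibria.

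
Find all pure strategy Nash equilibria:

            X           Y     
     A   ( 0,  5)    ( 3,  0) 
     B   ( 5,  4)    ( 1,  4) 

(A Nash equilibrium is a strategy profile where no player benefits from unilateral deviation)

Nash equilibrium: (B, X)

Work:
Best responses:
  P1 vs X: payoffs [0, 5] → best response B (payoff 5)
  P1 vs Y: payoffs [3, 1] → best response A (payoff 3)
  P2 vs A: payoffs [5, 0] → best response X (payoff 5)
  P2 vs B: payoffs [4, 4] → best response X/Y (payoff 4)
Mutual best responses: (B,X) → Nash equilibria.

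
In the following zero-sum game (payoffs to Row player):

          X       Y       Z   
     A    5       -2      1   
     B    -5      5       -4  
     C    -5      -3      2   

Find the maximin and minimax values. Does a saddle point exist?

Maximin = -2, Minimax = 2, Saddle: False

Work:
Row minimums: [-2, -5, -5] → maximin = -2
Column maximums: [5, 5, 2] → minimax = 2
No saddle point (maximin ≠ minimax). Mixed strategy needed.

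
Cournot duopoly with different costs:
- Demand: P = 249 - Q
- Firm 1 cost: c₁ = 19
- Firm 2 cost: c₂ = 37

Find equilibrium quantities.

q₁* = 82.67, q₂* = 64.67

Work:
Reaction: q₁ = (249 - 19 - q₂)/2
Reaction: q₂ = (249 - 37 - q₁)/2
Solve simultaneously:
q₁* = (249 - 2×19 + 37)/3 = 82.67
q₂* = (249 - 2×37 + 19)/3 = 64.67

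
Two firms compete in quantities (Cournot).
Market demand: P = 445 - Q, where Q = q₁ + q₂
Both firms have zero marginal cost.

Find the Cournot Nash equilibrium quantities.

q₁* = q₂* = 148.33; P* = 148.33

Work:
Profit: π_i = P·q_i = (a - q_i - q_j)·q_i
FOC: ∂π_i/∂q_i = a - 2q_i - q_j = 0
Reaction function: q_i = (445 - q_j)/2
Symmetry: q* = 445/3 = 148.33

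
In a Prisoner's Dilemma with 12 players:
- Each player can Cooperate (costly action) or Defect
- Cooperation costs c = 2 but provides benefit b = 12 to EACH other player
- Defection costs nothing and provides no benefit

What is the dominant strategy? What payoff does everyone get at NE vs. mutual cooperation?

Dominant: Defect; NE payoff = 0; Coop payoff = 130

Work:
Defect dominates (saves cost c = 2, benefit to others is external)
NE: All defect → everyone gets 0
If all cooperate: each receives (11)×12 - 2 = 130
Social dilemma: 130 > 0 but NE gives 0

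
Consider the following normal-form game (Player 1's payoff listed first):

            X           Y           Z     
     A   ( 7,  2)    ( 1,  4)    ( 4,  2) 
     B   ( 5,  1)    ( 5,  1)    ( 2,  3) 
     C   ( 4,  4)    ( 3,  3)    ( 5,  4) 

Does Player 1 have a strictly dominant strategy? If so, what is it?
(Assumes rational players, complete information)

No strictly dominant strategy exists for Player 1

Work:
A strategy strictly dominates another if it gives a strictly higher payoff against every opponent action. Compare each pair of P1's strategies column-by-column:
  A vs B: [7 vs 5, 1 vs 5, 4 vs 2] → A does not strictly dominate B (column Y: 1 ≤ 5)
  A vs C: [7 vs 4, 1 vs 3, 4 vs 5] → A does not strictly dominate C (column Y: 1 ≤ 3)
  B vs A: [5 vs 7, 5 vs 1, 2 vs 4] → B does not strictly dominate A (column X: 5 ≤ 7)
  B vs C: [5 vs 4, 5 vs 3, 2 vs 5] → B does not strictly dominate C (column Z: 2 ≤ 5)
  C vs A: [4 vs 7, 3 vs 1, 5 vs 4] → C does not strictly dominate A (column X: 4 ≤ 7)
  C vs B: [4 vs 5, 3 vs 5, 5 vs 2] → C does not strictly dominate B (column X: 4 ≤ 5)
No single strategy strictly dominates all others → no strictly dominant strategy.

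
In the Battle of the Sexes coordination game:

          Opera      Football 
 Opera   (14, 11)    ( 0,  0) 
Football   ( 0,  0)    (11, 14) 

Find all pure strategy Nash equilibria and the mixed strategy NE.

Pure NE: (Opera, Opera) and (Football, Football); Mixed NE: p = 0.56, q = 0.44

Work:
Check pure NE:
(Opera, Opera): (14, 11) - no unilateral deviation beneficial
(Football, Football): (11, 14) - no unilateral deviation beneficial
Mixed NE: P1 plays Opera with p = 0.56, P2 plays Opera with q = 0.44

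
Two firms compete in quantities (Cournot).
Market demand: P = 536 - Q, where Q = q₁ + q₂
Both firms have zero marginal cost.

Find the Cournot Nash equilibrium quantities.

q₁* = q₂* = 178.67; P* = 178.67

Work:
Profit: π_i = P·q_i = (a - q_i - q_j)·q_i
FOC: ∂π_i/∂q_i = a - 2q_i - q_j = 0
Reaction function: q_i = (536 - q_j)/2
Symmetry: q* = 536/3 = 178.67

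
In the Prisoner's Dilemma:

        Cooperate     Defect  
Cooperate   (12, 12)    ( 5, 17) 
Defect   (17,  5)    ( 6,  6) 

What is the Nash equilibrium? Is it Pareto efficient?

(Defect, Defect) is NE; not Pareto efficient

Work:
Defect dominates Cooperate for both players:
If P2 cooperates: Defect (17) > Cooperate (12)
If P2 defects: Defect (6) > Cooperate (5)
NE: (Defect, Defect) with payoff (6, 6)
But (Cooperate, Cooperate) = (12, 12) Pareto dominates (6, 6)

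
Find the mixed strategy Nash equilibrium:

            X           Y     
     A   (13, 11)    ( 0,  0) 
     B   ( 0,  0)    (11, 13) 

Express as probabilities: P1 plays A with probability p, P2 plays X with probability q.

p = 0.5417, q = 0.4583

Work:
Find probabilities that make opponent indifferent:
P2 chooses q to make P1 indifferent between A and B
P1 chooses p to make P2 indifferent between X and Y
Mixed NE: P1 plays (A: 0.5417, B: 0.4583), P2 plays (X: 0.4583, Y: 0.5417)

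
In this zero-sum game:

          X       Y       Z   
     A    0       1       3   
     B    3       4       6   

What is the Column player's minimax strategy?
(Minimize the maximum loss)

Column should play X, value = 3

Work:
Column player minimizes Row's maximum payoff:
Column X: max payoff to Row = 3
Column Y: max payoff to Row = 4
Column Z: max payoff to Row = 6
Minimum is 3, achieved by column X.
Minimax strategy: X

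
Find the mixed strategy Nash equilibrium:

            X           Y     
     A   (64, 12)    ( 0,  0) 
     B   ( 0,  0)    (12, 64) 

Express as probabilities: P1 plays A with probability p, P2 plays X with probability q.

p = 0.8421, q = 0.1579

Work:
Find probabilities that make opponent indifferent:
P2 chooses q to make P1 indifferent between A and B
P1 chooses p to make P2 indifferent between X and Y
Mixed NE: P1 plays (A: 0.8421, B: 0.1579), P2 plays (X: 0.1579, Y: 0.8421)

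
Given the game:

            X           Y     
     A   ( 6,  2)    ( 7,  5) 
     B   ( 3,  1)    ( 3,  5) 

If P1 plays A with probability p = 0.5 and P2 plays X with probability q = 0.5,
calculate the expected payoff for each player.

E[P1] = 4.75, E[P2] = 3.25

Work:
E[P1] = p·q·π₁(A,X) + p·(1-q)·π₁(A,Y) + (1-p)·q·π₁(B,X) + (1-p)·(1-q)·π₁(B,Y)
= 0.5·0.5·6 + 0.5·0.5·7 + 0.5·0.5·3 + 0.5·0.5·3
= 4.75

E[P2] = 3.25 (similar calculation)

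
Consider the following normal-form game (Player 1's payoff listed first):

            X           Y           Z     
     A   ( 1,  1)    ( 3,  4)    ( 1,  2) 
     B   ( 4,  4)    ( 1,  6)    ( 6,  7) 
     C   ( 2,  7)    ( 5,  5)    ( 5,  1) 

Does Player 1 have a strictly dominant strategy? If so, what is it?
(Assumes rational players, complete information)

No strictly dominant strategy exists for Player 1

Work:
A strategy strictly dominates another if it gives a strictly higher payoff against every opponent action. Compare each pair of P1's strategies column-by-column:
  A vs B: [1 vs 4, 3 vs 1, 1 vs 6] → A does not strictly dominate B (column X: 1 ≤ 4)
  A vs C: [1 vs 2, 3 vs 5, 1 vs 5] → A does not strictly dominate C (column X: 1 ≤ 2)
  B vs A: [4 vs 1, 1 vs 3, 6 vs 1] → B does not strictly dominate A (column Y: 1 ≤ 3)
  B vs C: [4 vs 2, 1 vs 5, 6 vs 5] → B does not strictly dominate C (column Y: 1 ≤ 5)
  C vs A: [2 vs 1, 5 vs 3, 5 vs 1] → C strictly dominates A
  C vs B: [2 vs 4, 5 vs 1, 5 vs 6] → C does not strictly dominate B (column X: 2 ≤ 4)
No single strategy strictly dominates all others → no strictly dominant strategy.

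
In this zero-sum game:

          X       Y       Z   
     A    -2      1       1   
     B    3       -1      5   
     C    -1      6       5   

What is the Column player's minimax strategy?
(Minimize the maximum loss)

Column should play X, value = 3

Work:
Column player minimizes Row's maximum payoff:
Column X: max payoff to Row = 3
Column Y: max payoff to Row = 6
Column Z: max payoff to Row = 5
Minimum is 3, achieved by column X.
Minimax strategy: X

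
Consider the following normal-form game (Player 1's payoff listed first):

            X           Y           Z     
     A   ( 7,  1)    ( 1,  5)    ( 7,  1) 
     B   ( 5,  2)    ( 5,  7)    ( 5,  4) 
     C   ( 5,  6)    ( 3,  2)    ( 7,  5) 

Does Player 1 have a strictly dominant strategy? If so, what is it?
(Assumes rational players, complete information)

No strictly dominant strategy exists for Player 1

Work:
A strategy strictly dominates another if it gives a strictly higher payoff against every opponent action. Compare each pair of P1's strategies column-by-column:
  A vs B: [7 vs 5, 1 vs 5, 7 vs 5] → A does not strictly dominate B (column Y: 1 ≤ 5)
  A vs C: [7 vs 5, 1 vs 3, 7 vs 7] → A does not strictly dominate C (column Y: 1 ≤ 3)
  B vs A: [5 vs 7, 5 vs 1, 5 vs 7] → B does not strictly dominate A (column X: 5 ≤ 7)
  B vs C: [5 vs 5, 5 vs 3, 5 vs 7] → B does not strictly dominate C (column X: 5 ≤ 5)
  C vs A: [5 vs 7, 3 vs 1, 7 vs 7] → C does not strictly dominate A (column X: 5 ≤ 7)
  C vs B: [5 vs 5, 3 vs 5, 7 vs 5] → C does not strictly dominate B (column X: 5 ≤ 5)
No single strategy strictly dominates all others → no strictly dominant strategy.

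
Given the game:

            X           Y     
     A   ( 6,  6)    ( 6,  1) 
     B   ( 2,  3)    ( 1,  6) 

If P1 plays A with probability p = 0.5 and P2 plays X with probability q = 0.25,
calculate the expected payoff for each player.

E[P1] = 3.625, E[P2] = 3.75

Work:
E[P1] = p·q·π₁(A,X) + p·(1-q)·π₁(A,Y) + (1-p)·q·π₁(B,X) + (1-p)·(1-q)·π₁(B,Y)
= 0.5·0.25·6 + 0.5·0.75·6 + 0.5·0.25·2 + 0.5·0.75·1
= 3.625

E[P2] = 3.75 (similar calculation)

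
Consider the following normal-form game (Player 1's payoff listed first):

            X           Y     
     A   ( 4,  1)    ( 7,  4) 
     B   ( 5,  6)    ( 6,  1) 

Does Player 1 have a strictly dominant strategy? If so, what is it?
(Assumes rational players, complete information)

No strictly dominant strategy exists for Player 1

Work:
A strategy strictly dominates another if it gives a strictly higher payoff against every opponent action. Compare each pair of P1's strategies column-by-column:
  A vs B: [4 vs 5, 7 vs 6] → A does not strictly dominate B (column X: 4 ≤ 5)
  B vs A: [5 vs 4, 6 vs 7] → B does not strictly dominate A (column Y: 6 ≤ 7)
No single strategy strictly dominates all others → no strictly dominant strategy.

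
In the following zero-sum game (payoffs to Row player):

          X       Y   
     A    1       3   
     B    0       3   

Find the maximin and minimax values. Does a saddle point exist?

Maximin = 1, Minimax = 1, Saddle: True

Work:
Row minimums: [1, 0] → maximin = 1
Column maximums: [1, 3] → minimax = 1
Saddle point exists! Game value = 1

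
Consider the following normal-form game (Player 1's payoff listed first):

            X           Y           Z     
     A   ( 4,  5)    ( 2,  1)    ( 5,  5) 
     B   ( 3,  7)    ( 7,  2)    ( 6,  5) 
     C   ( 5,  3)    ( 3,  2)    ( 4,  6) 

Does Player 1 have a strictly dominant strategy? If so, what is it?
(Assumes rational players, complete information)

No strictly dominant strategy exists for Player 1

Work:
A strategy strictly dominates another if it gives a strictly higher payoff against every opponent action. Compare each pair of P1's strategies column-by-column:
  A vs B: [4 vs 3, 2 vs 7, 5 vs 6] → A does not strictly dominate B (column Y: 2 ≤ 7)
  A vs C: [4 vs 5, 2 vs 3, 5 vs 4] → A does not strictly dominate C (column X: 4 ≤ 5)
  B vs A: [3 vs 4, 7 vs 2, 6 vs 5] → B does not strictly dominate A (column X: 3 ≤ 4)
  B vs C: [3 vs 5, 7 vs 3, 6 vs 4] → B does not strictly dominate C (column X: 3 ≤ 5)
  C vs A: [5 vs 4, 3 vs 2, 4 vs 5] → C does not strictly dominate A (column Z: 4 ≤ 5)
  C vs B: [5 vs 3, 3 vs 7, 4 vs 6] → C does not strictly dominate B (column Y: 3 ≤ 7)
No single strategy strictly dominates all others → no strictly dominant strategy.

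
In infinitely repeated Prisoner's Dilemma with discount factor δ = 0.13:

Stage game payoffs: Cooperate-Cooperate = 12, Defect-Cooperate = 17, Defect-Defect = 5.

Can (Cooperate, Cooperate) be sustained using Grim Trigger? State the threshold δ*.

δ* = 0.4167; since δ = 0.13 < 0.4167, cooperation cannot be sustained

Work:
For Grim Trigger:
Cooperate forever: 12/(1-δ)
Defect then punished: 17 + 5·δ/(1-δ)
Need: 12/(1-δ) ≥ 17 + 5·δ/(1-δ)
Solving: δ ≥ (T-R)/(T-P) = (17-12)/(17-5) = 0.4167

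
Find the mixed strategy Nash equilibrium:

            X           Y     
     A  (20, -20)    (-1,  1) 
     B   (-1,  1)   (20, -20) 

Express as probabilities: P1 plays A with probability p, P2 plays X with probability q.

p = 0.5, q = 0.5

Work:
Find probabilities that make opponent indifferent:
P2 chooses q to make P1 indifferent between A and B
P1 chooses p to make P2 indifferent between X and Y
Mixed NE: P1 plays (A: 0.5, B: 0.5), P2 plays (X: 0.5, Y: 0.5)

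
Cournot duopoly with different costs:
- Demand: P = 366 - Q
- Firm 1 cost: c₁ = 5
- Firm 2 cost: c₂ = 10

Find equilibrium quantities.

q₁* = 122.0, q₂* = 117.0

Work:
Reaction: q₁ = (366 - 5 - q₂)/2
Reaction: q₂ = (366 - 10 - q₁)/2
Solve simultaneously:
q₁* = (366 - 2×5 + 10)/3 = 122.0
q₂* = (366 - 2×10 + 5)/3 = 117.0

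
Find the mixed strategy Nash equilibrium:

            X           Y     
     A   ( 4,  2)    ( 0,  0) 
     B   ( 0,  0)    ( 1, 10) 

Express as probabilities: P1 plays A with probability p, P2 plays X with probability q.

p = 0.8333, q = 0.2

Work:
Find probabilities that make opponent indifferent:
P2 chooses q to make P1 indifferent between A and B
P1 chooses p to make P2 indifferent between X and Y
Mixed NE: P1 plays (A: 0.8333, B: 0.1667), P2 plays (X: 0.2, Y: 0.8)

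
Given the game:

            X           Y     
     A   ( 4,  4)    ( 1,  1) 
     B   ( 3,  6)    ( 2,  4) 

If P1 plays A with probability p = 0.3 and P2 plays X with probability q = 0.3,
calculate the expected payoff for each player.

E[P1] = 2.18, E[P2] = 3.79

Work:
E[P1] = p·q·π₁(A,X) + p·(1-q)·π₁(A,Y) + (1-p)·q·π₁(B,X) + (1-p)·(1-q)·π₁(B,Y)
= 0.3·0.3·4 + 0.3·0.7·1 + 0.7·0.3·3 + 0.7·0.7·2
= 2.18

E[P2] = 3.79 (similar calculation)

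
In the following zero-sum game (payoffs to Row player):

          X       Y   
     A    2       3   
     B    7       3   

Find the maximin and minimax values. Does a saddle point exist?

Maximin = 3, Minimax = 3, Saddle: True

Work:
Row minimums: [2, 3] → maximin = 3
Column maximums: [7, 3] → minimax = 3
Saddle point exists! Game value = 3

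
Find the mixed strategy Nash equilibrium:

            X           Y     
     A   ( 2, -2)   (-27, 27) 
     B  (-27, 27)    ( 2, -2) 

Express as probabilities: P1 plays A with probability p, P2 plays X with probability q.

p = 0.5, q = 0.5

Work:
Find probabilities that make opponent indifferent:
P2 chooses q to make P1 indifferent between A and B
P1 chooses p to make P2 indifferent between X and Y
Mixed NE: P1 plays (A: 0.5, B: 0.5), P2 plays (X: 0.5, Y: 0.5)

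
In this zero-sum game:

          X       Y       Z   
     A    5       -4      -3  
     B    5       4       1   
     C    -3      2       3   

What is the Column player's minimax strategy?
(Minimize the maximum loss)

Column should play Z, value = 3

Work:
Column player minimizes Row's maximum payoff:
Column X: max payoff to Row = 5
Column Y: max payoff to Row = 4
Column Z: max payoff to Row = 3
Minimum is 3, achieved by column Z.
Minimax strategy: Z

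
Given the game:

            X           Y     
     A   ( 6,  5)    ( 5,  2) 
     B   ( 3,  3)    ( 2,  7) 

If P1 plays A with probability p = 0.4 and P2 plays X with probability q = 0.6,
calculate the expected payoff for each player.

E[P1] = 3.8, E[P2] = 4.28

Work:
E[P1] = p·q·π₁(A,X) + p·(1-q)·π₁(A,Y) + (1-p)·q·π₁(B,X) + (1-p)·(1-q)·π₁(B,Y)
= 0.4·0.6·6 + 0.4·0.4·5 + 0.6·0.6·3 + 0.6·0.4·2
= 3.8

E[P2] = 4.28 (similar calculation)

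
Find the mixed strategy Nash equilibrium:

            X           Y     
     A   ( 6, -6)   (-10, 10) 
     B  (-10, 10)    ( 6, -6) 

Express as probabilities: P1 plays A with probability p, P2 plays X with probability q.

p = 0.5, q = 0.5

Work:
Find probabilities that make opponent indifferent:
P2 chooses q to make P1 indifferent between A and B
P1 chooses p to make P2 indifferent between X and Y
Mixed NE: P1 plays (A: 0.5, B: 0.5), P2 plays (X: 0.5, Y: 0.5)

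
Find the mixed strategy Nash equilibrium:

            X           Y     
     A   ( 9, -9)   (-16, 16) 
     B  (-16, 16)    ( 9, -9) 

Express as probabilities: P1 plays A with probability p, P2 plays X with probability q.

p = 0.5, q = 0.5

Work:
Find probabilities that make opponent indifferent:
P2 chooses q to make P1 indifferent between A and B
P1 chooses p to make P2 indifferent between X and Y
Mixed NE: P1 plays (A: 0.5, B: 0.5), P2 plays (X: 0.5, Y: 0.5)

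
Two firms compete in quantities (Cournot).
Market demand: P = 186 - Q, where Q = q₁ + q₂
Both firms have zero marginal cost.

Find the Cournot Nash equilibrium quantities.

q₁* = q₂* = 62.0; P* = 62.0

Work:
Profit: π_i = P·q_i = (a - q_i - q_j)·q_i
FOC: ∂π_i/∂q_i = a - 2q_i - q_j = 0
Reaction function: q_i = (186 - q_j)/2
Symmetry: q* = 186/3 = 62.0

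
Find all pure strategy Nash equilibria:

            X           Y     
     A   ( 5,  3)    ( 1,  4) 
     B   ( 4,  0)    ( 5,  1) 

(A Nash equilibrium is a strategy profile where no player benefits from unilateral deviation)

Nash equilibrium: (B, Y)

Work:
Best responses:
  P1 vs X: payoffs [5, 4] → best response A (payoff 5)
  P1 vs Y: payoffs [1, 5] → best response B (payoff 5)
  P2 vs A: payoffs [3, 4] → best response Y (payoff 4)
  P2 vs B: payoffs [0, 1] → best response Y (payoff 1)
Mutual best responses: (B,Y) → Nash equilibria.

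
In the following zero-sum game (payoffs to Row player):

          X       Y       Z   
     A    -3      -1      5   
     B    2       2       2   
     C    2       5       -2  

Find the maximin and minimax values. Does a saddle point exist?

Maximin = 2, Minimax = 2, Saddle: True

Work:
Row minimums: [-3, 2, -2] → maximin = 2
Column maximums: [2, 5, 5] → minimax = 2
Saddle point exists! Game value = 2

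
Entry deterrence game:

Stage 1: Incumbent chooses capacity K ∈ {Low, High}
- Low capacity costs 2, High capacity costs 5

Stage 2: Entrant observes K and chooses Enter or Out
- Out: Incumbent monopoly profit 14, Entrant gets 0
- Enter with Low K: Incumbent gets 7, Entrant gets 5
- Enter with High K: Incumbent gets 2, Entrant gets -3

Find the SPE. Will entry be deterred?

SPE: (High, Enter|Low, Out|High); Entry deterred. Incumbent net profit = 9

Work:
After Low K: Entrant enters (5 > 0)
After High K: Entrant stays out (-3 < 0)
Incumbent: Low → 7−2=5, High → 14−5=9
Incumbent chooses High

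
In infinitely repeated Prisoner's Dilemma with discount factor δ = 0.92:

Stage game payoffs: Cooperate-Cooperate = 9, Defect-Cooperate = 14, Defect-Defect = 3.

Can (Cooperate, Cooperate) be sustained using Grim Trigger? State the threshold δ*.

δ* = 0.4545; since δ = 0.92 ≥ 0.4545, cooperation can be sustained

Work:
For Grim Trigger:
Cooperate forever: 9/(1-δ)
Defect then punished: 14 + 3·δ/(1-δ)
Need: 9/(1-δ) ≥ 14 + 3·δ/(1-δ)
Solving: δ ≥ (T-R)/(T-P) = (14-9)/(14-3) = 0.4545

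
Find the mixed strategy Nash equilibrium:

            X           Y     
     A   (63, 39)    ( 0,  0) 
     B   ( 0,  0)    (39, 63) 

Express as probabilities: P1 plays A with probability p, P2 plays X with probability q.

p = 0.6176, q = 0.3824

Work:
Find probabilities that make opponent indifferent:
P2 chooses q to make P1 indifferent between A and B
P1 chooses p to make P2 indifferent between X and Y
Mixed NE: P1 plays (A: 0.6176, B: 0.3824), P2 plays (X: 0.3824, Y: 0.6176)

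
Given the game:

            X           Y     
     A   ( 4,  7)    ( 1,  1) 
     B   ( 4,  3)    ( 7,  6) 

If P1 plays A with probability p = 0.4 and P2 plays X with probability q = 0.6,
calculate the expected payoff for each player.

E[P1] = 4.24, E[P2] = 4.36

Work:
E[P1] = p·q·π₁(A,X) + p·(1-q)·π₁(A,Y) + (1-p)·q·π₁(B,X) + (1-p)·(1-q)·π₁(B,Y)
= 0.4·0.6·4 + 0.4·0.4·1 + 0.6·0.6·4 + 0.6·0.4·7
= 4.24

E[P2] = 4.36 (similar calculation)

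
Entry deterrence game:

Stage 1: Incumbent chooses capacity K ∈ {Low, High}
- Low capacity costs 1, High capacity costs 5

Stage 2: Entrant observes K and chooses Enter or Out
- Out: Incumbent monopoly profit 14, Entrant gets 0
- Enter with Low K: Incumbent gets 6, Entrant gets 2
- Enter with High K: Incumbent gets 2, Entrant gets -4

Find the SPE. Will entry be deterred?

SPE: (High, Enter|Low, Out|High); Entry deterred. Incumbent net profit = 9

Work:
After Low K: Entrant enters (2 > 0)
After High K: Entrant stays out (-4 < 0)
Incumbent: Low → 6−1=5, High → 14−5=9
Incumbent chooses High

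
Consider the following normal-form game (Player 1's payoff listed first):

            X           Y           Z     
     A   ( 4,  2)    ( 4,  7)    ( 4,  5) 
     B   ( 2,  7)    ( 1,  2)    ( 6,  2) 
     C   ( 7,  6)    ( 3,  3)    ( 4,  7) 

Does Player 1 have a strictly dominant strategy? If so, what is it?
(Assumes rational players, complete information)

No strictly dominant strategy exists for Player 1

Work:
A strategy strictly dominates another if it gives a strictly higher payoff against every opponent action. Compare each pair of P1's strategies column-by-column:
  A vs B: [4 vs 2, 4 vs 1, 4 vs 6] → A does not strictly dominate B (column Z: 4 ≤ 6)
  A vs C: [4 vs 7, 4 vs 3, 4 vs 4] → A does not strictly dominate C (column X: 4 ≤ 7)
  B vs A: [2 vs 4, 1 vs 4, 6 vs 4] → B does not strictly dominate A (column X: 2 ≤ 4)
  B vs C: [2 vs 7, 1 vs 3, 6 vs 4] → B does not strictly dominate C (column X: 2 ≤ 7)
  C vs A: [7 vs 4, 3 vs 4, 4 vs 4] → C does not strictly dominate A (column Y: 3 ≤ 4)
  C vs B: [7 vs 2, 3 vs 1, 4 vs 6] → C does not strictly dominate B (column Z: 4 ≤ 6)
No single strategy strictly dominates all others → no strictly dominant strategy.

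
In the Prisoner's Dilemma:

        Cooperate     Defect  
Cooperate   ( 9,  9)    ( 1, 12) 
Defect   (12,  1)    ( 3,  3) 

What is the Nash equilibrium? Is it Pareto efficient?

(Defect, Defect) is NE; not Pareto efficient

Work:
Defect dominates Cooperate for both players:
If P2 cooperates: Defect (12) > Cooperate (9)
If P2 defects: Defect (3) > Cooperate (1)
NE: (Defect, Defect) with payoff (3, 3)
But (Cooperate, Cooperate) = (9, 9) Pareto dominates (3, 3)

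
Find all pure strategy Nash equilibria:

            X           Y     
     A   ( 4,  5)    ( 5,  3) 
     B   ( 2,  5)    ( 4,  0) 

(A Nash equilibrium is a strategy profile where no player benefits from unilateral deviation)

Nash equilibrium: (A, X)

Work:
Best responses:
  P1 vs X: payoffs [4, 2] → best response A (payoff 4)
  P1 vs Y: payoffs [5, 4] → best response A (payoff 5)
  P2 vs A: payoffs [5, 3] → best response X (payoff 5)
  P2 vs B: payoffs [5, 0] → best response X (payoff 5)
Mutual best responses: (A,X) → Nash equilibria.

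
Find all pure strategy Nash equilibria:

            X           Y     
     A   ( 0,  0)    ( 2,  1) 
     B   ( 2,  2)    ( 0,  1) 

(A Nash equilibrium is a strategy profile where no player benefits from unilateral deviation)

Nash equilibrium: (A, Y), (B, X)

Work:
Best responses:
  P1 vs X: payoffs [0, 2] → best response B (payoff 2)
  P1 vs Y: payoffs [2, 0] → best response A (payoff 2)
  P2 vs A: payoffs [0, 1] → best response Y (payoff 1)
  P2 vs B: payoffs [2, 1] → best response X (payoff 2)
Mutual best responses: (A,Y), (B,X) → Nash equilibria.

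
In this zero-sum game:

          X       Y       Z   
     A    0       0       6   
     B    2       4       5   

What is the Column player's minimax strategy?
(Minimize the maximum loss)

Column should play X, value = 2

Work:
Column player minimizes Row's maximum payoff:
Column X: max payoff to Row = 2
Column Y: max payoff to Row = 4
Column Z: max payoff to Row = 6
Minimum is 2, achieved by column X.
Minimax strategy: X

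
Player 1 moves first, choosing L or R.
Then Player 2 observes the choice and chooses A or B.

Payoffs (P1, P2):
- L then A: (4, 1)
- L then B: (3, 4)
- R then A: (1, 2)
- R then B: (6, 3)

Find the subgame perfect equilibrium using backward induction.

P1 plays R, P2 plays B after L and B after R; Payoff (6, 3)

Work:
Backward induction:
After L: P2 chooses B → P1 gets 3
After R: P2 chooses B → P1 gets 6
P1 chooses R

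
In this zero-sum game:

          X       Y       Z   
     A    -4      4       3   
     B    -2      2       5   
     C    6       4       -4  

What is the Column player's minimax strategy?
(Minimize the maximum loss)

Column should play Y, value = 4

Work:
Column player minimizes Row's maximum payoff:
Column X: max payoff to Row = 6
Column Y: max payoff to Row = 4
Column Z: max payoff to Row = 5
Minimum is 4, achieved by column Y.
Minimax strategy: Y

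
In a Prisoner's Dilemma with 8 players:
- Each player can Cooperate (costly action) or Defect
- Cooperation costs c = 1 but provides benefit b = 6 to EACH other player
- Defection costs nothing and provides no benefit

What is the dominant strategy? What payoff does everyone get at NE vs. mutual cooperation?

Dominant: Defect; NE payoff = 0; Coop payoff = 41

Work:
Defect dominates (saves cost c = 1, benefit to others is external)
NE: All defect → everyone gets 0
If all cooperate: each receives (7)×6 - 1 = 41
Social dilemma: 41 > 0 but NE gives 0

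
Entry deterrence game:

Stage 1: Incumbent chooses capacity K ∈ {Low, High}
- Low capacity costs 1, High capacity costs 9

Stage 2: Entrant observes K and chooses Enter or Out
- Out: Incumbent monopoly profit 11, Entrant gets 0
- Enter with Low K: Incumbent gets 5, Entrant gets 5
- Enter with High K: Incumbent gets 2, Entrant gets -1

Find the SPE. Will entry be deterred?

SPE: (Low, Enter|Low, Out|High); Entry not deterred. Incumbent net profit = 4, Entrant gets 5

Work:
After Low K: Entrant enters (5 > 0)
After High K: Entrant stays out (-1 < 0)
Incumbent: Low → 5−1=4, High → 11−9=2
Incumbent chooses Low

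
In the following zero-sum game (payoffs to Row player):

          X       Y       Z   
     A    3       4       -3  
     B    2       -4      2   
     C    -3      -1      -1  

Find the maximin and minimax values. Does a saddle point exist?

Maximin = -3, Minimax = 2, Saddle: False

Work:
Row minimums: [-3, -4, -3] → maximin = -3
Column maximums: [3, 4, 2] → minimax = 2
No saddle point (maximin ≠ minimax). Mixed strategy needed.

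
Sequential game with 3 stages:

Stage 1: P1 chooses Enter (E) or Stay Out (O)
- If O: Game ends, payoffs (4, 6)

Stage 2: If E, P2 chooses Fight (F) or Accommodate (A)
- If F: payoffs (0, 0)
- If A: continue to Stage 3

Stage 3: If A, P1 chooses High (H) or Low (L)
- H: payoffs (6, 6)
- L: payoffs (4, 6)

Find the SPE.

SPE: (E, A, H); Outcome (6, 6)

Work:
Stage 3: P1 chooses H (6 vs 4)
Stage 2: P2: F->0, A->6 (anticipating H). Choose A
Stage 1: P1: O->4, E->6 (anticipating A, H). Choose E
SPE path: E -> A -> H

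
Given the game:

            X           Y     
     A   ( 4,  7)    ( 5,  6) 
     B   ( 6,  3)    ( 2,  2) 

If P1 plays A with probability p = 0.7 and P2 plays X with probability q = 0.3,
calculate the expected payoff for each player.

E[P1] = 4.25, E[P2] = 5.1

Work:
E[P1] = p·q·π₁(A,X) + p·(1-q)·π₁(A,Y) + (1-p)·q·π₁(B,X) + (1-p)·(1-q)·π₁(B,Y)
= 0.7·0.3·4 + 0.7·0.7·5 + 0.3·0.3·6 + 0.3·0.7·2
= 4.25

E[P2] = 5.1 (similar calculation)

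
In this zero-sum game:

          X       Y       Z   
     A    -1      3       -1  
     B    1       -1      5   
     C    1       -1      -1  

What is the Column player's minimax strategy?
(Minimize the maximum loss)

Column should play X, value = 1

Work:
Column player minimizes Row's maximum payoff:
Column X: max payoff to Row = 1
Column Y: max payoff to Row = 3
Column Z: max payoff to Row = 5
Minimum is 1, achieved by column X.
Minimax strategy: X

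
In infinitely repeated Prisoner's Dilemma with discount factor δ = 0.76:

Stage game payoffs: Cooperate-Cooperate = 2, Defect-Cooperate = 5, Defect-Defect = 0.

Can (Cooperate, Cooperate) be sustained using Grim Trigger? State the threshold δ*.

δ* = 0.6; since δ = 0.76 ≥ 0.6, cooperation can be sustained

Work:
For Grim Trigger:
Cooperate forever: 2/(1-δ)
Defect then punished: 5 + 0·δ/(1-δ)
Need: 2/(1-δ) ≥ 5 + 0·δ/(1-δ)
Solving: δ ≥ (T-R)/(T-P) = (5-2)/(5-0) = 0.6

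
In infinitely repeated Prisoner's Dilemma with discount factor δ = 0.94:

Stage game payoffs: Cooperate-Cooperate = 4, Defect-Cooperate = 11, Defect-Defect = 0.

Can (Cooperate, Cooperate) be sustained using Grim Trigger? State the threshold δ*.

δ* = 0.6364; since δ = 0.94 ≥ 0.6364, cooperation can be sustained

Work:
For Grim Trigger:
Cooperate forever: 4/(1-δ)
Defect then punished: 11 + 0·δ/(1-δ)
Need: 4/(1-δ) ≥ 11 + 0·δ/(1-δ)
Solving: δ ≥ (T-R)/(T-P) = (11-4)/(11-0) = 0.6364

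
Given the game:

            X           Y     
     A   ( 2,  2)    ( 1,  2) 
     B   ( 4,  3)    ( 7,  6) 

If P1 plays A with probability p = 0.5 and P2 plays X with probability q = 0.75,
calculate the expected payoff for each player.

E[P1] = 3.25, E[P2] = 2.875

Work:
E[P1] = p·q·π₁(A,X) + p·(1-q)·π₁(A,Y) + (1-p)·q·π₁(B,X) + (1-p)·(1-q)·π₁(B,Y)
= 0.5·0.75·2 + 0.5·0.25·1 + 0.5·0.75·4 + 0.5·0.25·7
= 3.25

E[P2] = 2.875 (similar calculation)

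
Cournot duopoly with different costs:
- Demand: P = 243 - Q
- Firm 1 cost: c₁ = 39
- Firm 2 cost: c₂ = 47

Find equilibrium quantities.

q₁* = 70.67, q₂* = 62.67

Work:
Reaction: q₁ = (243 - 39 - q₂)/2
Reaction: q₂ = (243 - 47 - q₁)/2
Solve simultaneously:
q₁* = (243 - 2×39 + 47)/3 = 70.67
q₂* = (243 - 2×47 + 39)/3 = 62.67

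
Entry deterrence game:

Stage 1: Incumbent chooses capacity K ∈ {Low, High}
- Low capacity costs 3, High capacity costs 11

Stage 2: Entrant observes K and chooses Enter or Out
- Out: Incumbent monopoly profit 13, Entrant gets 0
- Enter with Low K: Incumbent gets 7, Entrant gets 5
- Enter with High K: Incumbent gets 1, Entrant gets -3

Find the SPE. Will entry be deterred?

SPE: (Low, Enter|Low, Out|High); Entry not deterred. Incumbent net profit = 4, Entrant gets 5

Work:
After Low K: Entrant enters (5 > 0)
After High K: Entrant stays out (-3 < 0)
Incumbent: Low → 7−3=4, High → 13−11=2
Incumbent chooses Low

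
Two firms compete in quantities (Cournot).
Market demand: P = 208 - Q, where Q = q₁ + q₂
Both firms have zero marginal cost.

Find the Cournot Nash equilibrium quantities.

q₁* = q₂* = 69.33; P* = 69.33

Work:
Profit: π_i = P·q_i = (a - q_i - q_j)·q_i
FOC: ∂π_i/∂q_i = a - 2q_i - q_j = 0
Reaction function: q_i = (208 - q_j)/2
Symmetry: q* = 208/3 = 69.33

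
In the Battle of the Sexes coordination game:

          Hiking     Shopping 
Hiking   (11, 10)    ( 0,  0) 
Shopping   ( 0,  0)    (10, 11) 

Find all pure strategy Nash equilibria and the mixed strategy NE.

Pure NE: (Hiking, Hiking) and (Shopping, Shopping); Mixed NE: p = 0.5238, q = 0.4762

Work:
Check pure NE:
(Hiking, Hiking): (11, 10) - no unilateral deviation beneficial
(Shopping, Shopping): (10, 11) - no unilateral deviation beneficial
Mixed NE: P1 plays Hiking with p = 0.5238, P2 plays Hiking with q = 0.4762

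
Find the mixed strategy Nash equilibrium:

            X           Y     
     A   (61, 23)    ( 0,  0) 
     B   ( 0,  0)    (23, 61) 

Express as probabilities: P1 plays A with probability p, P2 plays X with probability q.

p = 0.7262, q = 0.2738

Work:
Find probabilities that make opponent indifferent:
P2 chooses q to make P1 indifferent between A and B
P1 chooses p to make P2 indifferent between X and Y
Mixed NE: P1 plays (A: 0.7262, B: 0.2738), P2 plays (X: 0.2738, Y: 0.7262)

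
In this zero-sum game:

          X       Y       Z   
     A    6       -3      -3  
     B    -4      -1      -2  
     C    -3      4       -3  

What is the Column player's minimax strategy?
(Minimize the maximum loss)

Column should play Z, value = -2

Work:
Column player minimizes Row's maximum payoff:
Column X: max payoff to Row = 6
Column Y: max payoff to Row = 4
Column Z: max payoff to Row = -2
Minimum is -2, achieved by column Z.
Minimax strategy: Z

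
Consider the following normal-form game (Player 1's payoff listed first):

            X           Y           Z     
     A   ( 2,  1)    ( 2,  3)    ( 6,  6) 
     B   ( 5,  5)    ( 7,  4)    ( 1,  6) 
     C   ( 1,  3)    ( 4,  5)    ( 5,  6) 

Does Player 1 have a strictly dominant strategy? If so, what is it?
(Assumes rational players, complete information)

No strictly dominant strategy exists for Player 1

Work:
A strategy strictly dominates another if it gives a strictly higher payoff against every opponent action. Compare each pair of P1's strategies column-by-column:
  A vs B: [2 vs 5, 2 vs 7, 6 vs 1] → A does not strictly dominate B (column X: 2 ≤ 5)
  A vs C: [2 vs 1, 2 vs 4, 6 vs 5] → A does not strictly dominate C (column Y: 2 ≤ 4)
  B vs A: [5 vs 2, 7 vs 2, 1 vs 6] → B does not strictly dominate A (column Z: 1 ≤ 6)
  B vs C: [5 vs 1, 7 vs 4, 1 vs 5] → B does not strictly dominate C (column Z: 1 ≤ 5)
  C vs A: [1 vs 2, 4 vs 2, 5 vs 6] → C does not strictly dominate A (column X: 1 ≤ 2)
  C vs B: [1 vs 5, 4 vs 7, 5 vs 1] → C does not strictly dominate B (column X: 1 ≤ 5)
No single strategy strictly dominates all others → no strictly dominant strategy.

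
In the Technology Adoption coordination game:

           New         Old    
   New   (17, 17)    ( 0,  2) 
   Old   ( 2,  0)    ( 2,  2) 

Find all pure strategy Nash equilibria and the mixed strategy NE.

Pure NE: (New, New) and (Old, Old); Mixed NE: p = 0.1176, q = 0.1176

Work:
Check pure NE:
(New, New): (17, 17) - no unilateral deviation beneficial
(Old, Old): (2, 2) - no unilateral deviation beneficial
Mixed NE: P1 plays New with p = 0.1176, P2 plays New with q = 0.1176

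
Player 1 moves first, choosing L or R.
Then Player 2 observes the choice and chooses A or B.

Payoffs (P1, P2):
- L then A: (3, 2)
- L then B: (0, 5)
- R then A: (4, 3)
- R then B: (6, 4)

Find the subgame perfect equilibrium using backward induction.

P1 plays R, P2 plays B after L and B after R; Payoff (6, 4)

Work:
Backward induction:
After L: P2 chooses B → P1 gets 0
After R: P2 chooses B → P1 gets 6
P1 chooses R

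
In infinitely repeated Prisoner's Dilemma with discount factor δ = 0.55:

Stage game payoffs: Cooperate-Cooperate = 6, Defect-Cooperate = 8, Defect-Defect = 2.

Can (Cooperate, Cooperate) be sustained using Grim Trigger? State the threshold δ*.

δ* = 0.3333; since δ = 0.55 ≥ 0.3333, cooperation can be sustained

Work:
For Grim Trigger:
Cooperate forever: 6/(1-δ)
Defect then punished: 8 + 2·δ/(1-δ)
Need: 6/(1-δ) ≥ 8 + 2·δ/(1-δ)
Solving: δ ≥ (T-R)/(T-P) = (8-6)/(8-2) = 0.3333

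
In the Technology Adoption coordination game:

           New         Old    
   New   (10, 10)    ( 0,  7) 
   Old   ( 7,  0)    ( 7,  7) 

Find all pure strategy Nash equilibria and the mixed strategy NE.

Pure NE: (New, New) and (Old, Old); Mixed NE: p = 0.7, q = 0.7

Work:
Check pure NE:
(New, New): (10, 10) - no unilateral deviation beneficial
(Old, Old): (7, 7) - no unilateral deviation beneficial
Mixed NE: P1 plays New with p = 0.7, P2 plays New with q = 0.7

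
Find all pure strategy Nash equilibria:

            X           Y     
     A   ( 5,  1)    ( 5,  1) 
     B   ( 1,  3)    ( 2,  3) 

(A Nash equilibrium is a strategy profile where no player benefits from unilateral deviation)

Nash equilibrium: (A, X), (A, Y)

Work:
Best responses:
  P1 vs X: payoffs [5, 1] → best response A (payoff 5)
  P1 vs Y: payoffs [5, 2] → best response A (payoff 5)
  P2 vs A: payoffs [1, 1] → best response X/Y (payoff 1)
  P2 vs B: payoffs [3, 3] → best response X/Y (payoff 3)
Mutual best responses: (A,X), (A,Y) → Nash equilibria.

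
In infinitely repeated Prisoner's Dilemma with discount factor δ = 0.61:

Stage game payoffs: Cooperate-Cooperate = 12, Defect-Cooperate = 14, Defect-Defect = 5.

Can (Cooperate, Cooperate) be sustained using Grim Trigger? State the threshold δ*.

δ* = 0.2222; since δ = 0.61 ≥ 0.2222, cooperation can be sustained

Work:
For Grim Trigger:
Cooperate forever: 12/(1-δ)
Defect then punished: 14 + 5·δ/(1-δ)
Need: 12/(1-δ) ≥ 14 + 5·δ/(1-δ)
Solving: δ ≥ (T-R)/(T-P) = (14-12)/(14-5) = 0.2222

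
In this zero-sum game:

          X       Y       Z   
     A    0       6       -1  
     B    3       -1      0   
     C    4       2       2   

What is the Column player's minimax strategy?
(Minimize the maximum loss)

Column should play Z, value = 2

Work:
Column player minimizes Row's maximum payoff:
Column X: max payoff to Row = 4
Column Y: max payoff to Row = 6
Column Z: max payoff to Row = 2
Minimum is 2, achieved by column Z.
Minimax strategy: Z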